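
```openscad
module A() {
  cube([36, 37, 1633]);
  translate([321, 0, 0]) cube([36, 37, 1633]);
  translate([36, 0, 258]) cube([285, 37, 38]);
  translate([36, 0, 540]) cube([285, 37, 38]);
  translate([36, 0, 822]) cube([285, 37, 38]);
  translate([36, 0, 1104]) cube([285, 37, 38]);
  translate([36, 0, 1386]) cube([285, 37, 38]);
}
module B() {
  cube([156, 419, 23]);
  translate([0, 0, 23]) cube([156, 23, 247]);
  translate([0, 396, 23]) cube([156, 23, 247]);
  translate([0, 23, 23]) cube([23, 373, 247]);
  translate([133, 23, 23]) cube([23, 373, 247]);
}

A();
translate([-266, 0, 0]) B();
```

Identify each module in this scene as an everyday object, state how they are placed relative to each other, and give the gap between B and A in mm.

A is a ladder. B is an open box. The open box is on the floor beside the ladder on its −x side. The gap between the open box and the ladder is 110 mm.

The open box's nearest face is 110 mm from the ladder's −x face.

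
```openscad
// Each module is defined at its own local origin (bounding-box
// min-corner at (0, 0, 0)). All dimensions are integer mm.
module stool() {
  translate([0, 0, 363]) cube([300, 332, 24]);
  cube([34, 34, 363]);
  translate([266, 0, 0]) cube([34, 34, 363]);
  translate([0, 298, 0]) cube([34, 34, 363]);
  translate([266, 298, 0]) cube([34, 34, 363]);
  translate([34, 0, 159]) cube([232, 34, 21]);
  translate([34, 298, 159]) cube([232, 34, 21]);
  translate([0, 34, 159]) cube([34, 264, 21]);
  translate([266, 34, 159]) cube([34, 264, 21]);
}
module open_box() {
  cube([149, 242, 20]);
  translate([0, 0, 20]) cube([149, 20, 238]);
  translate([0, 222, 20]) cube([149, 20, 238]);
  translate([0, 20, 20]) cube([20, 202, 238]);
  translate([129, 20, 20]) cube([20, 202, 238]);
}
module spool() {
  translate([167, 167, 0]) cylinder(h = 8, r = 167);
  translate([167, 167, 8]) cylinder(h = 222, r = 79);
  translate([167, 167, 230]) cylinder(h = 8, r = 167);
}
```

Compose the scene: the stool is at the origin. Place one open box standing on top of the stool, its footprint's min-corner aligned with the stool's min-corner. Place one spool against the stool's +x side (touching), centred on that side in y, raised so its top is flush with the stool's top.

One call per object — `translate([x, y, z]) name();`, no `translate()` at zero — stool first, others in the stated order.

stool();
translate([0, 0, 387]) open_box();
translate([300, -1, 149]) spool();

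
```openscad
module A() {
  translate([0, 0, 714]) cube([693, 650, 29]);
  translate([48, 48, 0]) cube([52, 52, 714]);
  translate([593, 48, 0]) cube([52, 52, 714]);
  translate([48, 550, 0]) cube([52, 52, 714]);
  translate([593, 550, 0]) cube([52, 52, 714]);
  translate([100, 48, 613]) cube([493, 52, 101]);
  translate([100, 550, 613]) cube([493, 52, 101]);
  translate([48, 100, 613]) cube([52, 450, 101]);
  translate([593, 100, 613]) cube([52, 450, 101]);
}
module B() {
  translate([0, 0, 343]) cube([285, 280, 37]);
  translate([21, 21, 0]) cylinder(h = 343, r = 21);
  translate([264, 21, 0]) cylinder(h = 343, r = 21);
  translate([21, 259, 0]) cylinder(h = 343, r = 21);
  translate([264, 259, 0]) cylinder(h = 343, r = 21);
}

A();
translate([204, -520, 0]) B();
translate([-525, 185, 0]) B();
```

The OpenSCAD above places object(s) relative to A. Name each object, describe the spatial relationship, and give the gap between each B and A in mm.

Each stool's nearest face is 240 mm from the table's bounding box.

A is a table. B is a stool. Two stools sit around the table at the −y, −x sides. The gap between each stool and the table is 240 mm.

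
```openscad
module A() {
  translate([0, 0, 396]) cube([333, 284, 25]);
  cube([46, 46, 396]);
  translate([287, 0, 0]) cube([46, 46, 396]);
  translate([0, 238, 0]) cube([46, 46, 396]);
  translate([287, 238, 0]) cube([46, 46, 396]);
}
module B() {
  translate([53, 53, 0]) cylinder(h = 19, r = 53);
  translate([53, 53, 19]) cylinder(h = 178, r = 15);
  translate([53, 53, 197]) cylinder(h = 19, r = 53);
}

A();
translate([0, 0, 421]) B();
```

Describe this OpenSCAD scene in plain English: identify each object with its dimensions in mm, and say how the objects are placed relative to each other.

A is a four-legged stool. The seat is 333×284 mm, 25 mm thick, top at z = 421 mm. It stands on four square legs, each 46×46 mm in cross-section, from z = 0 to the seat underside, each flush with a corner of the seat.

B is a spool: two coaxial disc flanges of radius 53 mm and thickness 19 mm, joined by a core cylinder of radius 15 mm and height 178 mm. The lower flange rests on z = 0 and the three cylinders share a vertical axis.

The spool is on top of the stool.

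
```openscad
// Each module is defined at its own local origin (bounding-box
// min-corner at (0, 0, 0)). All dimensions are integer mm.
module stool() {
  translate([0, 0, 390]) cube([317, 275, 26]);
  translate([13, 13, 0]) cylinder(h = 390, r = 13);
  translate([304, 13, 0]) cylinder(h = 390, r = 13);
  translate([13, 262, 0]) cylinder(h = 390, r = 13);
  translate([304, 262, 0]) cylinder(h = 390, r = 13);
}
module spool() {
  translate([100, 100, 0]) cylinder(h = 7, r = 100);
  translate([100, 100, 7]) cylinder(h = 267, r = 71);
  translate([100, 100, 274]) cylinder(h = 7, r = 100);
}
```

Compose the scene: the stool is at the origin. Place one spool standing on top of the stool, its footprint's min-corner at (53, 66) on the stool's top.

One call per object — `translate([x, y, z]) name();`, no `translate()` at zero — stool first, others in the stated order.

stool();
translate([53, 66, 416]) spool();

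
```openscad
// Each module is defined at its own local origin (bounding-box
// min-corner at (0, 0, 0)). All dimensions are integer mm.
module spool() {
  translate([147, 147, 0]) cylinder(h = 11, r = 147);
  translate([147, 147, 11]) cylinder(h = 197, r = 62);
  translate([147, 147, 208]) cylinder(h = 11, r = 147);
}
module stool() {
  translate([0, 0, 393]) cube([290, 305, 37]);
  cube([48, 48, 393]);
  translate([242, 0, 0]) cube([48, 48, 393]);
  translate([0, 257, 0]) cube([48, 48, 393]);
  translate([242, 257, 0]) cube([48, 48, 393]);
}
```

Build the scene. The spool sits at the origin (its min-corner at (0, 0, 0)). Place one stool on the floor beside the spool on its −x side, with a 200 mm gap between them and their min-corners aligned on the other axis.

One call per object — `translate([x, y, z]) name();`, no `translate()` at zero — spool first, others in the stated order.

spool();
translate([-490, 0, 0]) stool();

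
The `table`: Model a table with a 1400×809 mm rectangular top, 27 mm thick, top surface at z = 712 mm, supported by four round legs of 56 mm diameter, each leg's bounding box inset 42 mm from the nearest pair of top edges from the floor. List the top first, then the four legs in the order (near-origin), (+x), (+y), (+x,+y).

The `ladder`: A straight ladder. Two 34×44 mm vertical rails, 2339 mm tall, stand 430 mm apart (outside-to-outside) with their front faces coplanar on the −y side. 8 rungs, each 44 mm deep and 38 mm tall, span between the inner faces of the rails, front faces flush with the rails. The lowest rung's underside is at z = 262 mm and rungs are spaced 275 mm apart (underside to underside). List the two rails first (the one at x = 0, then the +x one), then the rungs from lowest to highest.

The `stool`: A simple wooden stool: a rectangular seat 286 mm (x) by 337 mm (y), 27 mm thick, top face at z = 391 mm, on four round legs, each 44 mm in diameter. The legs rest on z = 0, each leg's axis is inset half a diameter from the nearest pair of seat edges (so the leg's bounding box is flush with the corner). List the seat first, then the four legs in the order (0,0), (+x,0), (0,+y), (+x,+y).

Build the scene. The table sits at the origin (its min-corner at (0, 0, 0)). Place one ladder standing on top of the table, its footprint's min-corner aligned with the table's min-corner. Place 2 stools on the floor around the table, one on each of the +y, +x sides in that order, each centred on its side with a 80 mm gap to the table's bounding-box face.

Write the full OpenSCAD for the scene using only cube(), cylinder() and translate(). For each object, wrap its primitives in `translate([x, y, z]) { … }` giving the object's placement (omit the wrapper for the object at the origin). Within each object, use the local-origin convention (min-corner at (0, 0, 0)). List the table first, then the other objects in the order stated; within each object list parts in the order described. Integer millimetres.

translate([0, 0, 685]) cube([1400, 809, 27]);
translate([70, 70, 0]) cylinder(h = 685, r = 28);
translate([1330, 70, 0]) cylinder(h = 685, r = 28);
translate([70, 739, 0]) cylinder(h = 685, r = 28);
translate([1330, 739, 0]) cylinder(h = 685, r = 28);
translate([0, 0, 712]) {
  cube([34, 44, 2339]);
  translate([396, 0, 0]) cube([34, 44, 2339]);
  translate([34, 0, 262]) cube([362, 44, 38]);
  translate([34, 0, 537]) cube([362, 44, 38]);
  translate([34, 0, 812]) cube([362, 44, 38]);
  translate([34, 0, 1087]) cube([362, 44, 38]);
  translate([34, 0, 1362]) cube([362, 44, 38]);
  translate([34, 0, 1637]) cube([362, 44, 38]);
  translate([34, 0, 1912]) cube([362, 44, 38]);
  translate([34, 0, 2187]) cube([362, 44, 38]);
}
translate([557, 889, 0]) {
  translate([0, 0, 364]) cube([286, 337, 27]);
  translate([22, 22, 0]) cylinder(h = 364, r = 22);
  translate([264, 22, 0]) cylinder(h = 364, r = 22);
  translate([22, 315, 0]) cylinder(h = 364, r = 22);
  translate([264, 315, 0]) cylinder(h = 364, r = 22);
}
translate([1480, 236, 0]) {
  translate([0, 0, 364]) cube([286, 337, 27]);
  translate([22, 22, 0]) cylinder(h = 364, r = 22);
  translate([264, 22, 0]) cylinder(h = 364, r = 22);
  translate([22, 315, 0]) cylinder(h = 364, r = 22);
  translate([264, 315, 0]) cylinder(h = 364, r = 22);
}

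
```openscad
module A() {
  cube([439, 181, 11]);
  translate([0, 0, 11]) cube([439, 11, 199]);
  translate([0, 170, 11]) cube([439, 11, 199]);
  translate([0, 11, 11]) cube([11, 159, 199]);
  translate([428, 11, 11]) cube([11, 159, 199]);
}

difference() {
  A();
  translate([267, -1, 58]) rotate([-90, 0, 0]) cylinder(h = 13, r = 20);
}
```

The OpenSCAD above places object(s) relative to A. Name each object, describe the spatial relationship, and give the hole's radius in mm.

A is an open box. The open box has a circular hole through its front wall. The hole's radius is 20 mm.

The subtracted cylinder has r = 20 mm.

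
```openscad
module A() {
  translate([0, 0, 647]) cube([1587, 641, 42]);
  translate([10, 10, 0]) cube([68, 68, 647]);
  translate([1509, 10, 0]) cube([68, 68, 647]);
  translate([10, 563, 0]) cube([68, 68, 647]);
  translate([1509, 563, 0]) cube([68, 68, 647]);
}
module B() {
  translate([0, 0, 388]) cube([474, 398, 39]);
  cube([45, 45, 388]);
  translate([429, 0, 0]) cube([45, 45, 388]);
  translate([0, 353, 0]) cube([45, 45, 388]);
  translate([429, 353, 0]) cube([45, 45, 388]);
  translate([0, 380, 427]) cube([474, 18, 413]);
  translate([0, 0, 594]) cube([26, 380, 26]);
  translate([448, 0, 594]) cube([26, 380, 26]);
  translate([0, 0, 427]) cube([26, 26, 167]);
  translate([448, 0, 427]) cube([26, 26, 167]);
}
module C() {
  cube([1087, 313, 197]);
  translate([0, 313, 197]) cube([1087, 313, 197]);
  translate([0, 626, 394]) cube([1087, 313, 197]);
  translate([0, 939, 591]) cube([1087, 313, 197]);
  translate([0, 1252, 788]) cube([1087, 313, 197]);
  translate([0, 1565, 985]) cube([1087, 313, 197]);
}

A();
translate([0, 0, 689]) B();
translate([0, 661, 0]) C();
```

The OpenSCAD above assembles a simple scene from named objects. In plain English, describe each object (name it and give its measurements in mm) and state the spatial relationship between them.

A is a table: top 1587 mm (x) × 641 mm (y), 42 mm thick, upper face at z = 689 mm, on four 68×68 mm square legs, each inset 10 mm from the nearest pair of top edges, running from z = 0 to the bottom of the top.

B is a chair. The seat is a 474×398×39 mm slab with its top at z = 427 mm, on four 45×45 mm corner legs (flush with the seat edges, standing on z = 0). A flat backrest 18 mm thick, 413 mm tall, spans the full seat width and rises from the seat top along its +y edge, rear face flush with the rear of the seat. Two armrests of 26×26 mm section run along each side from the seat's front edge to the front of the backrest, top faces 193 mm above the seat top and outer faces flush with the seat's x-edges; a 26×26 mm post under the front of each armrest stands on the seat at the front corner.

C is a straight staircase of 6 solid steps. Each step is 1087 mm wide (x), 313 mm deep (y, the going) and 197 mm tall (the rise). The first step rests on the floor; each subsequent step sits one going further in +y and one rise higher in +z, directly behind and above the previous step with no overlap.

The chair is on top of the table. The staircase is on the floor beside the table on its +y side.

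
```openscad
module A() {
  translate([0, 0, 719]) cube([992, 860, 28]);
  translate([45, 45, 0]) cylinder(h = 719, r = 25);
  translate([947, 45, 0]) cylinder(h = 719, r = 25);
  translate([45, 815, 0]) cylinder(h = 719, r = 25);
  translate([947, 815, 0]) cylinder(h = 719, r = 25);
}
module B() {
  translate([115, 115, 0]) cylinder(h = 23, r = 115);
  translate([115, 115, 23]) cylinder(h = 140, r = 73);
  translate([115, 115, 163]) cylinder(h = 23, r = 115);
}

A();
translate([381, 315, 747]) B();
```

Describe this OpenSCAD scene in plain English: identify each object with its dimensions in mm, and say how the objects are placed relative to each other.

A is a table with a 992×860 mm rectangular top, 28 mm thick, top surface at z = 747 mm, supported by four round legs of 50 mm diameter, each leg's bounding box inset 20 mm from the nearest pair of top edges, running from the floor.

B is a spool: two coaxial disc flanges of radius 115 mm and thickness 23 mm, joined by a core cylinder of radius 73 mm and height 140 mm. The lower flange rests on z = 0 and the three cylinders share a vertical axis.

The spool is on top of the table, centred.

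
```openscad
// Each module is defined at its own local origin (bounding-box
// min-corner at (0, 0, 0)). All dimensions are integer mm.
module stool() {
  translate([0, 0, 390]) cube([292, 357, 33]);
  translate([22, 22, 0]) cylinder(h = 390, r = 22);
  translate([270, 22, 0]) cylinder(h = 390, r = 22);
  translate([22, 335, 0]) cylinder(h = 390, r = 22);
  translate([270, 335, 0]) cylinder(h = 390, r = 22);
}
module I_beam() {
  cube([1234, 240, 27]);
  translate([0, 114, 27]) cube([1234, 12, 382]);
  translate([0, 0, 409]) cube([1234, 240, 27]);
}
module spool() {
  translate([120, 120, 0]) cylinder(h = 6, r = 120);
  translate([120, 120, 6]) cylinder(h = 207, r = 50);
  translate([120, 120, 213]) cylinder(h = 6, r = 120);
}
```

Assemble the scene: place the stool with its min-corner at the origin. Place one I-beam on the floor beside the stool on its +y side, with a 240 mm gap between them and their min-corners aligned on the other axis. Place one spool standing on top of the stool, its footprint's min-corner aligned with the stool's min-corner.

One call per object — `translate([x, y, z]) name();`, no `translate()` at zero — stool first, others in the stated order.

stool();
translate([0, 597, 0]) I_beam();
translate([0, 0, 423]) spool();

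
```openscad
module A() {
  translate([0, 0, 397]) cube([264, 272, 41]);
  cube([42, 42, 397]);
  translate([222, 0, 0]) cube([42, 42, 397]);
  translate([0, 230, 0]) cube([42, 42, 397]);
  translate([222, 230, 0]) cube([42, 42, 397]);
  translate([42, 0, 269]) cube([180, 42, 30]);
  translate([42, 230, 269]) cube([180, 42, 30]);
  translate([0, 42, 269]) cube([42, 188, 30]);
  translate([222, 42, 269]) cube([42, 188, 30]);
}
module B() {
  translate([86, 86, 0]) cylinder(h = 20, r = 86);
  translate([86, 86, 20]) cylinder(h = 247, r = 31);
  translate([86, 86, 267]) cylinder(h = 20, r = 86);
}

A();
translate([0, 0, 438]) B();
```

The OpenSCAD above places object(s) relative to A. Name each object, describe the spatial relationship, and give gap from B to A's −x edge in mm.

The spool's min-x is at 0; the stool's min-x is 0; gap = 0 mm.

A is a stool. B is a spool. The spool is on top of the stool. The gap from the spool to the stool's −x edge is 0 mm.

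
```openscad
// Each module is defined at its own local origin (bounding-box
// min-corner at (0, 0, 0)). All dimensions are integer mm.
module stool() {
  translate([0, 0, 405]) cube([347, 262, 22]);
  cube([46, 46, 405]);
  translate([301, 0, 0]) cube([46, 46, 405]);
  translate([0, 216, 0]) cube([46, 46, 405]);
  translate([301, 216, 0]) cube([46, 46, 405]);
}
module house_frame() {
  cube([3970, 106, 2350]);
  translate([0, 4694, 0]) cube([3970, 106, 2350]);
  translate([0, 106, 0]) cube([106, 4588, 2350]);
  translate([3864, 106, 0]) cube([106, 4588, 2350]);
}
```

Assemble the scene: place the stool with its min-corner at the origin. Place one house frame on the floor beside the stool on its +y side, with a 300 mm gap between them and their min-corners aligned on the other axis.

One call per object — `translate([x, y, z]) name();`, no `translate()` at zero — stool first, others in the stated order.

stool();
translate([0, 562, 0]) house_frame();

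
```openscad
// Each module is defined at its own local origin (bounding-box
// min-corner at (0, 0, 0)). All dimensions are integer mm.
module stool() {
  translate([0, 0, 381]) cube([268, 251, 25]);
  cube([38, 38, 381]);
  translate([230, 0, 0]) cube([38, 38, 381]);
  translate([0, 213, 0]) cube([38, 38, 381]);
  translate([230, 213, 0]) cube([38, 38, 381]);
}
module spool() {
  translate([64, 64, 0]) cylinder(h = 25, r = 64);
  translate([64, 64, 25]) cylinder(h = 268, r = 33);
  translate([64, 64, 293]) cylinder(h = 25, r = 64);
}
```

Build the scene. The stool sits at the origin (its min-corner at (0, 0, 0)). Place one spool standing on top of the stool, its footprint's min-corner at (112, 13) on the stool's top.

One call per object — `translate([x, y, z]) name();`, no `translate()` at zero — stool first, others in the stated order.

stool();
translate([112, 13, 406]) spool();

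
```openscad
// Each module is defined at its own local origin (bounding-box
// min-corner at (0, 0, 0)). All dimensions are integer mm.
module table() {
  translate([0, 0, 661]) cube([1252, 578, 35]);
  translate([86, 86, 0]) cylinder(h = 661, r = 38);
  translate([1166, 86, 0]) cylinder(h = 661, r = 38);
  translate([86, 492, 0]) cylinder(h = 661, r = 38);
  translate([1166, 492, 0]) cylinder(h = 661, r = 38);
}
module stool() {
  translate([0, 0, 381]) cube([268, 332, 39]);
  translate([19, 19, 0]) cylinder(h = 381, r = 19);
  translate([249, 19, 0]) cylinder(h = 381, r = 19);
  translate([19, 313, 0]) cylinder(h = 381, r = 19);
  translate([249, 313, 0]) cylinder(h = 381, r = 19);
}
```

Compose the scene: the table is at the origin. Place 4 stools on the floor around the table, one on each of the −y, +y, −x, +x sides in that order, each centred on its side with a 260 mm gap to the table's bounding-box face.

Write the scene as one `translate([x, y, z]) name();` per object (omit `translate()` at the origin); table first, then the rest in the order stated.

table();
translate([492, -592, 0]) stool();
translate([492, 838, 0]) stool();
translate([-528, 123, 0]) stool();
translate([1512, 123, 0]) stool();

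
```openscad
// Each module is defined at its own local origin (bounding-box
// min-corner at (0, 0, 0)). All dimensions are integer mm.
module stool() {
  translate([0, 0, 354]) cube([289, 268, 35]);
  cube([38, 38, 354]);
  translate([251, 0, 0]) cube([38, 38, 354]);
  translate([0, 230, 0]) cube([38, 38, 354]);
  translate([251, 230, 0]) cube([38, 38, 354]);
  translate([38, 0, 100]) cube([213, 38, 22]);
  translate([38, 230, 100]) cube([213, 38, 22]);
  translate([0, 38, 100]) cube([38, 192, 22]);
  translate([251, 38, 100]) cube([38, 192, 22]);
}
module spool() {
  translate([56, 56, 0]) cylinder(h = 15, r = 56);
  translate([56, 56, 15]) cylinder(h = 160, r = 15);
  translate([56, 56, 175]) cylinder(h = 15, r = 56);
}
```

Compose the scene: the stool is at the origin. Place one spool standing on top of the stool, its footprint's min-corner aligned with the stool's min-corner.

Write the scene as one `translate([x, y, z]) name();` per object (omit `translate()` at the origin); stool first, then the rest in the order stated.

stool();
translate([0, 0, 389]) spool();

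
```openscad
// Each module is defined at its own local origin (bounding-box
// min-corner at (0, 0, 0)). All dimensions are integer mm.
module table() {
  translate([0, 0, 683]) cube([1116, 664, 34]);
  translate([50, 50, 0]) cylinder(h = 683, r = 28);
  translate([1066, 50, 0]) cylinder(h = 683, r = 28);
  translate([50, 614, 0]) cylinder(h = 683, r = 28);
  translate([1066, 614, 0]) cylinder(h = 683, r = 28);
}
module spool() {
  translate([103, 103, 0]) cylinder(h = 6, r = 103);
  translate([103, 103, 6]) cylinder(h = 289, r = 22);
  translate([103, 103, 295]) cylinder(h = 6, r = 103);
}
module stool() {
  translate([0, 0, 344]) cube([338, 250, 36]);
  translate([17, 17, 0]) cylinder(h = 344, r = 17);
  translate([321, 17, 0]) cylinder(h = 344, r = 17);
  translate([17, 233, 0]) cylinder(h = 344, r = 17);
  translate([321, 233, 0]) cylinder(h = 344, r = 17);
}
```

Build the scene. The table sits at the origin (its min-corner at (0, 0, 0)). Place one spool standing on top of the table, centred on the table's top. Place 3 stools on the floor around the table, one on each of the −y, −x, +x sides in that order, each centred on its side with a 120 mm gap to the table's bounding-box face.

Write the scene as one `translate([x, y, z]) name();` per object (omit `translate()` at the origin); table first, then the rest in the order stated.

table();
translate([455, 229, 717]) spool();
translate([389, -370, 0]) stool();
translate([-458, 207, 0]) stool();
translate([1236, 207, 0]) stool();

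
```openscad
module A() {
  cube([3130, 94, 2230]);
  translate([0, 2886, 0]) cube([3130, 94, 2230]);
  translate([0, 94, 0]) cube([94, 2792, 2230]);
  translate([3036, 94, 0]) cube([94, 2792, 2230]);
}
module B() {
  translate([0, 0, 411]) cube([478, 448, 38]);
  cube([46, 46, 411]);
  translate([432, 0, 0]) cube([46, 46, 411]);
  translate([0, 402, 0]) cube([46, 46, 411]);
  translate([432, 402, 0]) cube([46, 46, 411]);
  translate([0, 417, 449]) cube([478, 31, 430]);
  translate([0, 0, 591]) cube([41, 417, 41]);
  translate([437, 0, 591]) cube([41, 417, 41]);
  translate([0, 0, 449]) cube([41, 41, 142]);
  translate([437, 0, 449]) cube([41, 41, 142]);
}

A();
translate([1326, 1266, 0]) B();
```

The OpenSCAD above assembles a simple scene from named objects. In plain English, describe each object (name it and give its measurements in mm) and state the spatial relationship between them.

A is the wall frame of a small rectangular building: four walls, each 2230 mm tall and 94 mm thick, enclosing a footprint 3130 mm (x) by 2980 mm (y) outside-to-outside, with no floor or roof. The front and back walls (the −y and +y sides) span the full width; the two side walls fit between them.

B is a chair. The seat is a 478×448×38 mm slab with its top at z = 449 mm, on four 46×46 mm corner legs (flush with the seat edges, standing on z = 0). A flat backrest 31 mm thick, 430 mm tall, spans the full seat width and rises from the seat top along its +y edge, rear face flush with the rear of the seat. Two armrests of 41×41 mm section run along each side from the seat's front edge to the front of the backrest, top faces 183 mm above the seat top and outer faces flush with the seat's x-edges; a 41×41 mm post under the front of each armrest stands on the seat at the front corner.

The chair sits inside the house frame, centred.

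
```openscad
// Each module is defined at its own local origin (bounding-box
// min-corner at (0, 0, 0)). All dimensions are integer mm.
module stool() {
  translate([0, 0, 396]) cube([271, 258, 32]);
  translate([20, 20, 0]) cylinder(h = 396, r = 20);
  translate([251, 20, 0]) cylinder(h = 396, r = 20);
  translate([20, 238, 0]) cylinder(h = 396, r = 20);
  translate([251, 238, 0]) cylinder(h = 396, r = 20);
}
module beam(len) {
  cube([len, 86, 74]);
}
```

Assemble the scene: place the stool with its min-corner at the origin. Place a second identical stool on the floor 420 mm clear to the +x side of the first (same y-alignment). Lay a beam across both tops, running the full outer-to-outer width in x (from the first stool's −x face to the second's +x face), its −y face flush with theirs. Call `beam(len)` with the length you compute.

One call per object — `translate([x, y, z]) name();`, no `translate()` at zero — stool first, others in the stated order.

stool();
translate([691, 0, 0]) stool();
translate([0, 0, 428]) beam(962);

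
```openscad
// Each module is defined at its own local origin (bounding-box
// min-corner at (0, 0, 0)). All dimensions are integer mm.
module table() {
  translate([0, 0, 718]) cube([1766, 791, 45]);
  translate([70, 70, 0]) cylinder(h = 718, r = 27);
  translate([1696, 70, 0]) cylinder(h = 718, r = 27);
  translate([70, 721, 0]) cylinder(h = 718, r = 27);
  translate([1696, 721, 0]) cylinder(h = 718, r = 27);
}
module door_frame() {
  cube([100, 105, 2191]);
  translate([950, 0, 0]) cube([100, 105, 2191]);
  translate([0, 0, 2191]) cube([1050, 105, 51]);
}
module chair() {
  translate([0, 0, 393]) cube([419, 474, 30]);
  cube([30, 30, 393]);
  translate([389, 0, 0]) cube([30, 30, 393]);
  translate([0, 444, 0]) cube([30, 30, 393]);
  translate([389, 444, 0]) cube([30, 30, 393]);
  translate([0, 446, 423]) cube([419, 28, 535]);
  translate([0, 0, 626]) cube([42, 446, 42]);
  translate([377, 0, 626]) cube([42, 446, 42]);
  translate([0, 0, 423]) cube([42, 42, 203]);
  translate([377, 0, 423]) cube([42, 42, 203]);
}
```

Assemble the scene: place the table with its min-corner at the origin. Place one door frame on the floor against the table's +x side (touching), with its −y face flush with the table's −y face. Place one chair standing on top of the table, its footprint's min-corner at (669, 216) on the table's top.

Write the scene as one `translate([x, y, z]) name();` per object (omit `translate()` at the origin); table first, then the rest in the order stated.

table();
translate([1766, 0, 0]) door_frame();
translate([669, 216, 763]) chair();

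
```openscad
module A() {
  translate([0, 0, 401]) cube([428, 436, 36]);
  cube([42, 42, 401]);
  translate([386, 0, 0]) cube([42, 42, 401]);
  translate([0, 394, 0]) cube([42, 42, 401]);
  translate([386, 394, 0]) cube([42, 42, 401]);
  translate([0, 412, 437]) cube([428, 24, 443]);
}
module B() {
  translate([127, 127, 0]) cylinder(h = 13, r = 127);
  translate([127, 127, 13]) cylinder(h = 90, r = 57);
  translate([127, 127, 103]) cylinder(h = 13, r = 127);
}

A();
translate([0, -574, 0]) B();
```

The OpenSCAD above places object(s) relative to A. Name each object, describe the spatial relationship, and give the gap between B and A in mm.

The spool's nearest face is 320 mm from the chair's −y face.

A is a chair. B is a spool. The spool is on the floor beside the chair on its −y side. The gap between the spool and the chair is 320 mm.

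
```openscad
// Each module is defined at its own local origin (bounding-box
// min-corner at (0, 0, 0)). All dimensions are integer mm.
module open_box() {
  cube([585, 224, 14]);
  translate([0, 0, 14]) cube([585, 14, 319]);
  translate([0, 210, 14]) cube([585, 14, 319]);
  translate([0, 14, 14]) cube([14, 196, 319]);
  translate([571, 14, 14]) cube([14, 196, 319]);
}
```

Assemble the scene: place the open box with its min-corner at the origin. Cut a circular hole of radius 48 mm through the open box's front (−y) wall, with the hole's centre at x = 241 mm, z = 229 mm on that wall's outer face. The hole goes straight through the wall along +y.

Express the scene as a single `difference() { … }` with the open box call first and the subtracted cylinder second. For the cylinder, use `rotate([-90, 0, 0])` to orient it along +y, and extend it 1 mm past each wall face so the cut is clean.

difference() {
  open_box();
  translate([241, -1, 229]) rotate([-90, 0, 0]) cylinder(h = 16, r = 48);
}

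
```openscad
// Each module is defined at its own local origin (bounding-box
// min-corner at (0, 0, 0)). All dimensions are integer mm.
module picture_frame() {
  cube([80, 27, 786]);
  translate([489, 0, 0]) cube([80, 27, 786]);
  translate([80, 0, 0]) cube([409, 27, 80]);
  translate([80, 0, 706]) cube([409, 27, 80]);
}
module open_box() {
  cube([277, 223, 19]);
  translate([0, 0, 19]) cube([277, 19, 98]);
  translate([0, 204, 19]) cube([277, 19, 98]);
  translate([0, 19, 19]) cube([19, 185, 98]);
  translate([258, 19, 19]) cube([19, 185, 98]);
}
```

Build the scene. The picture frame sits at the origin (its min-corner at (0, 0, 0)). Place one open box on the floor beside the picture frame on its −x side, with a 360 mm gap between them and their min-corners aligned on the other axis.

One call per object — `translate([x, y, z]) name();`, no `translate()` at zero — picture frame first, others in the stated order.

picture_frame();
translate([-637, 0, 0]) open_box();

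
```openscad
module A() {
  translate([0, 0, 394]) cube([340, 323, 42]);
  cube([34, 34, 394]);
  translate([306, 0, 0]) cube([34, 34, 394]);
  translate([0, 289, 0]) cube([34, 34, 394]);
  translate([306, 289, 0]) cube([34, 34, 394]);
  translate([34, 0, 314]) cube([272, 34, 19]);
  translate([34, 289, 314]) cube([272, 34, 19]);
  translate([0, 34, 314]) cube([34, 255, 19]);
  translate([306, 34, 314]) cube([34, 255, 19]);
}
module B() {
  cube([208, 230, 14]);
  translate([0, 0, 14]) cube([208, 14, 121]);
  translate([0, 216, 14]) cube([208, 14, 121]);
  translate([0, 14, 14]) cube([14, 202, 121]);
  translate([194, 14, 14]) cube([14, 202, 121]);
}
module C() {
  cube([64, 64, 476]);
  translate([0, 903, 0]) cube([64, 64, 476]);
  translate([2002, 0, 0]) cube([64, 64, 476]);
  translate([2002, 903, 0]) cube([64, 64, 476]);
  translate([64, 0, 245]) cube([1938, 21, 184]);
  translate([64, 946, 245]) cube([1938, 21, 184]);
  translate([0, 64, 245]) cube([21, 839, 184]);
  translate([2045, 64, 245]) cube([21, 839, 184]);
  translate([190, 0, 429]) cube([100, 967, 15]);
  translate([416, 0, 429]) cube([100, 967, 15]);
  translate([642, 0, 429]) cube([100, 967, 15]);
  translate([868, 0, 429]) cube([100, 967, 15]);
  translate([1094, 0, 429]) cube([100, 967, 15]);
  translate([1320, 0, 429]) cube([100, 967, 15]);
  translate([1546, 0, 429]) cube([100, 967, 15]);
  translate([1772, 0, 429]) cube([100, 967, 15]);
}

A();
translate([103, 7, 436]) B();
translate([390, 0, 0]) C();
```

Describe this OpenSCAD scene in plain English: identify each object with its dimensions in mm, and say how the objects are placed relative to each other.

A is a simple wooden stool: a rectangular seat 340 mm (x) by 323 mm (y), 42 mm thick, top face at z = 436 mm, on four square legs, each 34×34 mm in cross-section. The legs rest on z = 0, each flush with a corner of the seat. Four stretchers, 34 mm wide and 19 mm tall, connect adjacent legs with their undersides at z = 314 mm, each running between the inner faces of the legs it joins and aligned with the legs' outer faces on the other axis.

B is an open-topped rectangular box: outside dimensions 208×230×135 mm, with a uniform wall and base thickness of 14 mm. The base is a full 208×230 slab on the floor; four walls sit on top of the base. The front and back walls (the −y and +y sides) span the full width; the two side walls fit between them.

C is a bed frame 2066 mm long (x) by 967 mm wide (y). Four 64×64 mm corner posts, 476 mm tall, at the corners of the footprint. Four rails of 21 mm thickness and 184 mm height run between adjacent posts with their undersides at z = 245 mm, their outer faces flush with the outside of the frame (the two x-running rails run between the posts' inner faces; the two y-running rails run between the posts' inner faces). 8 slats, each 100 mm wide (x) and 15 mm thick, lie across the top of the two x-running rails, running the full 967 mm width of the frame in y; the slats are evenly spaced along x between the inner faces of the end posts with equal gaps (rounded down to the nearest mm) at the −x end and between each pair — any rounding remainder accumulates at the +x end.

The open box is on top of the stool. The bed frame is on the floor beside the stool on its +x side.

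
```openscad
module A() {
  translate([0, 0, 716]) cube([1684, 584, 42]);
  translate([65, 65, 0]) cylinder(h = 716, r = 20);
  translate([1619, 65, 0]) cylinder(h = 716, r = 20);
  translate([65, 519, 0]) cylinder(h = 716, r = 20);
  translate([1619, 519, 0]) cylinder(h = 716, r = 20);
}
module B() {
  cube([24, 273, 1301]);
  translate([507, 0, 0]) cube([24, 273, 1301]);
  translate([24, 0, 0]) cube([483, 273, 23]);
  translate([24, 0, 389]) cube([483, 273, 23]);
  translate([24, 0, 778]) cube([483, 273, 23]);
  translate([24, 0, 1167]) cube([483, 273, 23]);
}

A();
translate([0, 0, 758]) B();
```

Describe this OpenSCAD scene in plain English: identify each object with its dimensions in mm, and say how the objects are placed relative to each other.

A is a table with a 1684×584 mm rectangular top, 42 mm thick, top surface at z = 758 mm, supported by four round legs of 40 mm diameter, each leg's bounding box inset 45 mm from the nearest pair of top edges, running from the floor.

B is a bookshelf 531 mm wide overall, 273 mm deep and 1301 mm tall. The two sides are 24 mm thick vertical panels. 4 horizontal shelves of 23 mm thickness span between the inner faces of the sides; the lowest shelf sits on the floor and shelves are stacked with a clear vertical gap of 366 mm between each pair.

The bookshelf is on top of the table.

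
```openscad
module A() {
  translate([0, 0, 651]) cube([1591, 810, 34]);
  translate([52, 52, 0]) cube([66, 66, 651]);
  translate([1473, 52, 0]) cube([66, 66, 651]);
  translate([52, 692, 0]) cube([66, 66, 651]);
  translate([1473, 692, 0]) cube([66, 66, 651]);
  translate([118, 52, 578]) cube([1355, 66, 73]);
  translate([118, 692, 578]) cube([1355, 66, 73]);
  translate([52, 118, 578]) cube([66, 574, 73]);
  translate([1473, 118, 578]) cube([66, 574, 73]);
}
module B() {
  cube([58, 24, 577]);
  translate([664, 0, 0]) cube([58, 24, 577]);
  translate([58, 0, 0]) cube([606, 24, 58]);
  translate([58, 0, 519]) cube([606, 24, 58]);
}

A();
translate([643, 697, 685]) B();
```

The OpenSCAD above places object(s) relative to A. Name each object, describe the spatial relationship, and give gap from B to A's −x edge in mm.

The picture frame's min-x is at 643; the table's min-x is 0; gap = 643 mm.

A is a table. B is a picture frame. The picture frame is on top of the table. The gap from the picture frame to the table's −x edge is 643 mm.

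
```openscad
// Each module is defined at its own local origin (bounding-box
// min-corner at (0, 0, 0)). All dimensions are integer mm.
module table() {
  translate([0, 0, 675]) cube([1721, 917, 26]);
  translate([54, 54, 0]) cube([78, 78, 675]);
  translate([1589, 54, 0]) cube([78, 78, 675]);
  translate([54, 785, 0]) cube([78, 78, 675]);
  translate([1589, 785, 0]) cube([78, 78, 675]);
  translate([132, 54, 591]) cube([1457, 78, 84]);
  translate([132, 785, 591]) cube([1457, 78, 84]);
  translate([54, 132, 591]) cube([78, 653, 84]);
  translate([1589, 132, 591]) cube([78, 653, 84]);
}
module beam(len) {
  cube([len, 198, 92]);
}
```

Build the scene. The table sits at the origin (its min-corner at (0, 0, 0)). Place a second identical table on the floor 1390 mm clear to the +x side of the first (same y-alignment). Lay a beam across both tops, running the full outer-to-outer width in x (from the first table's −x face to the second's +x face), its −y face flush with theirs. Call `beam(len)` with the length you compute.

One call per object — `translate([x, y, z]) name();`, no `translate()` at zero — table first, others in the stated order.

table();
translate([3111, 0, 0]) table();
translate([0, 0, 701]) beam(4832);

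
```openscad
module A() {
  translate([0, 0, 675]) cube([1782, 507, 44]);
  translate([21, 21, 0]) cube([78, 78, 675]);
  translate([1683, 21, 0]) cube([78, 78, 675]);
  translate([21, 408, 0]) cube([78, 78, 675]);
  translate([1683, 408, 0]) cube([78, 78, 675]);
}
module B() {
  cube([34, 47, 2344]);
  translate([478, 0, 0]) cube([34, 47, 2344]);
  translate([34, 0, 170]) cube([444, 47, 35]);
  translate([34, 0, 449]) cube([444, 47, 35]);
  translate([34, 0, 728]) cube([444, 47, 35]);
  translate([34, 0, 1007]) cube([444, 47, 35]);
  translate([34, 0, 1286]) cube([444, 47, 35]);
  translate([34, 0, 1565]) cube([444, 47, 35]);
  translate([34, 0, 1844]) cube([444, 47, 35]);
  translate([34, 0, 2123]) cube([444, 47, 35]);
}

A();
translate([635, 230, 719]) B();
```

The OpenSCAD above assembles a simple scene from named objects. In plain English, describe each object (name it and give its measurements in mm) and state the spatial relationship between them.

A is a table: top 1782 mm (x) × 507 mm (y), 44 mm thick, upper face at z = 719 mm, on four 78×78 mm square legs, each inset 21 mm from the nearest pair of top edges, running from z = 0 to the bottom of the top.

B is a wooden ladder with two side rails of 34×47 mm section and 2344 mm height, set 512 mm apart overall. Between them run 8 rectangular rungs (47 mm deep, 35 mm thick), front faces flush with the rails' −y face. The bottom of the first rung is 170 mm above the floor and each subsequent rung is 279 mm higher than the one below.

The ladder is on top of the table, centred.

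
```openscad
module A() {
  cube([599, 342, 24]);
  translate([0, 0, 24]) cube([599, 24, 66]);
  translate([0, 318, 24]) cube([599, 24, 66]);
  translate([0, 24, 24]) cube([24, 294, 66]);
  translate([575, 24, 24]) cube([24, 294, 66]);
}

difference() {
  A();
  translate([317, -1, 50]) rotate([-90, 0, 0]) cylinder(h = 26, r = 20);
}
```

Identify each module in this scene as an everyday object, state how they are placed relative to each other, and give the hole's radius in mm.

A is an open box. The open box has a circular hole through its front wall. The hole's radius is 20 mm.

The subtracted cylinder has r = 20 mm.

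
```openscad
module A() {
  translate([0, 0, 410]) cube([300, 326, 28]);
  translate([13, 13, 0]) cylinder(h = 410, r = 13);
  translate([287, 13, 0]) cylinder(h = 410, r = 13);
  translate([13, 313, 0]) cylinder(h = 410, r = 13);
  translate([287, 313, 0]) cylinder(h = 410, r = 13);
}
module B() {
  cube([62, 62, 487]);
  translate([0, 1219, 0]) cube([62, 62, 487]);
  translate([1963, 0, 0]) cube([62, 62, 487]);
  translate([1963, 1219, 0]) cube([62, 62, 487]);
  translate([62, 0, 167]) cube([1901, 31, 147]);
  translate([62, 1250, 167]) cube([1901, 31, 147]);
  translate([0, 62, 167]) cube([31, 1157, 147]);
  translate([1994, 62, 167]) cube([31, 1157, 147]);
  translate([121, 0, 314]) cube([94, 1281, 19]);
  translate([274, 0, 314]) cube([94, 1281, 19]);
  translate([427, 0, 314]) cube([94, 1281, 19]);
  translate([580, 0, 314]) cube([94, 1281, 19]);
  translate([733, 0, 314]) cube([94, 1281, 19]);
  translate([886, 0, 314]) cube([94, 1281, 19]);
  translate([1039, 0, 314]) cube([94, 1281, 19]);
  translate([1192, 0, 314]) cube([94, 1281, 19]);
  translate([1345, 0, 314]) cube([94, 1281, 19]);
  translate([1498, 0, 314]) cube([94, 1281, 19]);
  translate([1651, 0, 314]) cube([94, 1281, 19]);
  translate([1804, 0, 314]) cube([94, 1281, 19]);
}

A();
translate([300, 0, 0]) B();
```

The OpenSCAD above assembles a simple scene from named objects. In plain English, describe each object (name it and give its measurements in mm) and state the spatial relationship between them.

A is a four-legged stool. The seat is 300×326 mm, 28 mm thick, top at z = 438 mm. It stands on four round legs, each 26 mm in diameter, from z = 0 to the seat underside, each leg's axis is inset half a diameter from the nearest pair of seat edges (so the leg's bounding box is flush with the corner).

B is a bed frame 2025 mm long (x) by 1281 mm wide (y). Four 62×62 mm corner posts, 487 mm tall, at the corners of the footprint. Four rails of 31 mm thickness and 147 mm height run between adjacent posts with their undersides at z = 167 mm, their outer faces flush with the outside of the frame (the two x-running rails run between the posts' inner faces; the two y-running rails run between the posts' inner faces). 12 slats, each 94 mm wide (x) and 19 mm thick, lie across the top of the two x-running rails, running the full 1281 mm width of the frame in y; the slats are evenly spaced along x between the inner faces of the end posts with equal gaps (rounded down to the nearest mm) at the −x end and between each pair — any rounding remainder accumulates at the +x end.

The bed frame is against the stool's +x side, with their −y faces flush.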